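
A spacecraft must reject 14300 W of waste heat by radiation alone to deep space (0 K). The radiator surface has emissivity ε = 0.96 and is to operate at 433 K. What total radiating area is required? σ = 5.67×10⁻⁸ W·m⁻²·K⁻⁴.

P = εσA T⁴ ⇒ A = P/(εσT⁴).
T⁴ = 3.515×10¹⁰ K⁴.
A = 14300/(0.96 × 5.67×10⁻⁸ × 3.515×10¹⁰).

A ≈ 7.47 m²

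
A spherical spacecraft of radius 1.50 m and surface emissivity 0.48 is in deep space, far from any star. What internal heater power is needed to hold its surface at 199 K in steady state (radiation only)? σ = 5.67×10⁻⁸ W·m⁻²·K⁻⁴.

P = εσ·4πr²·T⁴.
4πr² = 28.27 m²; T⁴ = 1.568×10⁹ K⁴.
P = 0.48·5.67×10⁻⁸·28.27·1.568×10⁹.

P ≈ 1210 W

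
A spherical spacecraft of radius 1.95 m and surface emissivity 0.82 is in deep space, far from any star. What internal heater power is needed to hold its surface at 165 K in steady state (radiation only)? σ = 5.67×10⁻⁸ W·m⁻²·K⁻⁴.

P ≈ 1650 W

P = εσ·4πr²·T⁴.
4πr² = 47.78 m²; T⁴ = 7.412×10⁸ K⁴.
P = 0.82·5.67×10⁻⁸·47.78·7.412×10⁸.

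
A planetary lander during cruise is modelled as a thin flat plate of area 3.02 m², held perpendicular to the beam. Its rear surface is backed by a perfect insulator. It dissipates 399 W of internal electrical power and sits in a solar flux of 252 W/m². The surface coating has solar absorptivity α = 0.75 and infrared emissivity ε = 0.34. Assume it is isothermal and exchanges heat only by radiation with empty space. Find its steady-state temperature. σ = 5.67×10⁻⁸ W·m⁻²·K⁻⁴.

At steady state, absorbed solar power + internal power = radiated power.
Absorbed: α·S·A_cross = 0.75·252·3.020 = 570.8 W (cross-section A).
Total input = 570.8 + 399 = 969.8 W.
Radiated: εσ·A_surf·T⁴ with A_surf = A = 3.020 m².
T⁴ = 969.8/(0.34·5.67×10⁻⁸·3.020) = 1.666×10¹⁰ K⁴.

T ≈ 359 K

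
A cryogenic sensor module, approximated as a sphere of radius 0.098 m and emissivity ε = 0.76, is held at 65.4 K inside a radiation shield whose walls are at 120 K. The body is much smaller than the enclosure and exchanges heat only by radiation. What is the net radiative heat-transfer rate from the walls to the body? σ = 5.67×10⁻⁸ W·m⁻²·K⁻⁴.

P_net ≈ 0.983 W

For a small grey body in a large enclosure: P_net = εσA(T_body⁴ − T_wall⁴).
A = 4πr² = 0.1207 m²; T_body⁴ − T_wall⁴ = 1.829×10⁷ − 2.074×10⁸ = -1.891×10⁸ K⁴.
|P_net| = 0.76·5.67×10⁻⁸·0.1207·1.891×10⁸.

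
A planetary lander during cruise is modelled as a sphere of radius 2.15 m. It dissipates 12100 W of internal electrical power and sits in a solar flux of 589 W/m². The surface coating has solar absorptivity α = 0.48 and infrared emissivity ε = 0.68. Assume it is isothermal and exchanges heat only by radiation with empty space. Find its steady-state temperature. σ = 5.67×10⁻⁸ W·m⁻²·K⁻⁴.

T ≈ 292 K

At steady state, absorbed solar power + internal power = radiated power.
Absorbed: α·S·A_cross = 0.48·589·14.52 = 4106 W (cross-section πr²).
Total input = 4106 + 12100 = 16210 W.
Radiated: εσ·A_surf·T⁴ with A_surf = 4πr² = 58.09 m².
T⁴ = 16210/(0.68·5.67×10⁻⁸·58.09) = 7.236×10⁹ K⁴.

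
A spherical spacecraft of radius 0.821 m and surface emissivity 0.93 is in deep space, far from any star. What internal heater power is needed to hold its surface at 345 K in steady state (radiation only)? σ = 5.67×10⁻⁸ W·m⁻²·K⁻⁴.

P ≈ 6330 W

P = εσ·4πr²·T⁴.
4πr² = 8.470 m²; T⁴ = 1.417×10¹⁰ K⁴.
P = 0.93·5.67×10⁻⁸·8.470·1.417×10¹⁰.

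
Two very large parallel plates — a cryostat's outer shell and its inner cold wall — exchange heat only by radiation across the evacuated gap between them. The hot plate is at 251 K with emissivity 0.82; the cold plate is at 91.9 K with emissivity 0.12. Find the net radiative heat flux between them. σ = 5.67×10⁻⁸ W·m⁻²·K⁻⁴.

For two infinite grey parallel plates, q = σ(T₁⁴ − T₂⁴)/(1/ε₁ + 1/ε₂ − 1).
T₁⁴ − T₂⁴ = 3.969×10⁹ − 7.133×10⁷ = 3.898×10⁹ K⁴.
1/ε₁ + 1/ε₂ − 1 = 1.220 + 8.333 − 1 = 8.553.
q = 5.67×10⁻⁸ × 3.898×10⁹ / 8.553.

q ≈ 25.8 W/m²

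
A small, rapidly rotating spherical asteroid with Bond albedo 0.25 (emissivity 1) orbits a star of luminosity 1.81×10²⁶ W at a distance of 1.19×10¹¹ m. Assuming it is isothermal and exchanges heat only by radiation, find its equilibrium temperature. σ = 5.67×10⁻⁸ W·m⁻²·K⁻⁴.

T ≈ 241 K

First find the stellar flux at distance d: S = L/(4πd²) = 1.81×10²⁶/(4π·(1.19×10¹¹)²) = 1017 W/m².
For an isothermal sphere, absorbed (1−a)S·πr² = emitted σ·4πr²·T⁴, so T⁴ = (1−a)S/(4σ).
T⁴ = 0.750·1017/(4·5.67×10⁻⁸) = 3.364×10⁹ K⁴.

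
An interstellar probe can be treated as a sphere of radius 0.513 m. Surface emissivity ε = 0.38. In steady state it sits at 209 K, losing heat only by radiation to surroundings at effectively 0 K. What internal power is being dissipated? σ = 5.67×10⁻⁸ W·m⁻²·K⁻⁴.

Steady state: P = εσA T⁴.
A = 4πr² = 3.307 m²; T⁴ = (209)⁴ = 1.908×10⁹ K⁴.
P = 0.38 × 5.67×10⁻⁸ × 3.307 × 1.908×10⁹.

P ≈ 136 W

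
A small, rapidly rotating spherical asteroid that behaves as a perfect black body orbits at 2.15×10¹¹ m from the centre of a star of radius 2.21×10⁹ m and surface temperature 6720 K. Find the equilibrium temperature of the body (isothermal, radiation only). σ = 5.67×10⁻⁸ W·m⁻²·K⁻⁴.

The star's surface emits σT_*⁴; at distance d the flux is S = σT_*⁴(R_*/d)².
S = 5.67×10⁻⁸·(6720)⁴·(2.21×10⁹/2.15×10¹¹)² = 12220 W/m².
For an isothermal sphere T⁴ = (1−a)S/(4σ) = 5.387×10¹⁰ K⁴.

T ≈ 482 K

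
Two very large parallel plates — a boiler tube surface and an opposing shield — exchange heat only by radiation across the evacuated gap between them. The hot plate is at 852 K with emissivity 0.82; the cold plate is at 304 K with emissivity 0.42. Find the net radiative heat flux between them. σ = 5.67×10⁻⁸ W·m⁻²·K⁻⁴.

For two infinite grey parallel plates, q = σ(T₁⁴ − T₂⁴)/(1/ε₁ + 1/ε₂ − 1).
T₁⁴ − T₂⁴ = 5.269×10¹¹ − 8.541×10⁹ = 5.184×10¹¹ K⁴.
1/ε₁ + 1/ε₂ − 1 = 1.220 + 2.381 − 1 = 2.600.
q = 5.67×10⁻⁸ × 5.184×10¹¹ / 2.600.

q ≈ 11300 W/m²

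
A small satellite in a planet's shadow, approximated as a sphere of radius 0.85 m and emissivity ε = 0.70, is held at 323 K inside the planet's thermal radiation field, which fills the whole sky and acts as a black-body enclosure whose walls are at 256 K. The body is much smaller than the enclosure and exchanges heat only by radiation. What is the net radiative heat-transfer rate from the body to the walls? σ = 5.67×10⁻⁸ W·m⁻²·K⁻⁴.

P_net ≈ 2370 W

For a small grey body in a large enclosure: P_net = εσA(T_body⁴ − T_wall⁴).
A = 4πr² = 9.079 m²; T_body⁴ − T_wall⁴ = 1.088×10¹⁰ − 4.295×10⁹ = 6.590×10⁹ K⁴.
|P_net| = 0.70·5.67×10⁻⁸·9.079·6.590×10⁹.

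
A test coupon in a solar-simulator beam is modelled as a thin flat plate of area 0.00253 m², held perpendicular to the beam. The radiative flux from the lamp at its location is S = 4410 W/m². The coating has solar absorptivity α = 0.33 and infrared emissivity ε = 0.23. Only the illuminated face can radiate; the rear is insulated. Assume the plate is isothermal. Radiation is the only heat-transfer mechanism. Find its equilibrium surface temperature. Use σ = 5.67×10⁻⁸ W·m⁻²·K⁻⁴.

T ≈ 578 K

At equilibrium, absorbed power = emitted power.
Absorbing cross-section = A = 0.002530 m²; emitting surface = A = 0.002530 m² (ratio 1).
αS·A_cross = εσ·A_surf·T⁴  ⇒  T⁴ = αS/(ε·1σ).
T⁴ = 0.330·4410/(0.23·1·5.67×10⁻⁸) = 1.116×10¹¹ K⁴.
T = (1.116×10¹¹)^(1/4).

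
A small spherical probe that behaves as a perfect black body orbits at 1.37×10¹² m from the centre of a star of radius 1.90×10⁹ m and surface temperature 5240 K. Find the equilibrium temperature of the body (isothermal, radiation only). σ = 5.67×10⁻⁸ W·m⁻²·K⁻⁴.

The star's surface emits σT_*⁴; at distance d the flux is S = σT_*⁴(R_*/d)².
S = 5.67×10⁻⁸·(5240)⁴·(1.90×10⁹/1.37×10¹²)² = 82.22 W/m².
For an isothermal sphere T⁴ = (1−a)S/(4σ) = 3.625×10⁸ K⁴.

T ≈ 138 K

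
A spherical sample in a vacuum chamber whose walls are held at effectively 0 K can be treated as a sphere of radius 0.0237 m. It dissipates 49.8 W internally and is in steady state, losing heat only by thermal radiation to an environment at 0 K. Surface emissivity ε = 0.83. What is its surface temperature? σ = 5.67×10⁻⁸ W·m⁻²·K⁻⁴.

T ≈ 622 K

Steady state: internal power = radiated power, P = εσA T⁴.
Radiating area A = 4πr² = 0.007058 m².
T⁴ = P/(εσA) = 49.8/(0.83·5.67×10⁻⁸·0.007058) = 1.499×10¹¹ K⁴.
T = (1.499×10¹¹)^(1/4).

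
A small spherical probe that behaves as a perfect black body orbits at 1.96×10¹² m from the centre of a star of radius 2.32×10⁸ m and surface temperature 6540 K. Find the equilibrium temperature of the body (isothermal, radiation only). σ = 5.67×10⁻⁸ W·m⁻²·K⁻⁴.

T ≈ 50.3 K

The star's surface emits σT_*⁴; at distance d the flux is S = σT_*⁴(R_*/d)².
S = 5.67×10⁻⁸·(6540)⁴·(2.32×10⁸/1.96×10¹²)² = 1.453 W/m².
For an isothermal sphere T⁴ = (1−a)S/(4σ) = 6.408×10⁶ K⁴.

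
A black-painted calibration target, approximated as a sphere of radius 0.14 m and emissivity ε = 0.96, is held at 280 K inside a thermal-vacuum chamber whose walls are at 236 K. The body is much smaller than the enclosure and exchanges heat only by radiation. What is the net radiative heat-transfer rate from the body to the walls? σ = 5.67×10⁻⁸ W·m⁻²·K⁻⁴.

P_net ≈ 40.8 W

For a small grey body in a large enclosure: P_net = εσA(T_body⁴ − T_wall⁴).
A = 4πr² = 0.2463 m²; T_body⁴ − T_wall⁴ = 6.147×10⁹ − 3.102×10⁹ = 3.045×10⁹ K⁴.
|P_net| = 0.96·5.67×10⁻⁸·0.2463·3.045×10⁹.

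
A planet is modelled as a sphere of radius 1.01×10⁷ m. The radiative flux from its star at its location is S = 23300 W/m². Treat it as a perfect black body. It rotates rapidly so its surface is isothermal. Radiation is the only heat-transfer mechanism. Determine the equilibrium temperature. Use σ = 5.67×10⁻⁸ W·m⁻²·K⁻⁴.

T ≈ 566 K

At equilibrium, absorbed power = emitted power.
Absorbing cross-section = πr² = 3.205×10¹⁴ m²; emitting surface = 4πr² = 1.282×10¹⁵ m² (ratio 4).
S·A_cross = εσ·A_surf·T⁴  ⇒  T⁴ = S/(4σ).
T⁴ = 1.00·23300/(4·5.67×10⁻⁸) = 1.027×10¹¹ K⁴.
T = (1.027×10¹¹)^(1/4).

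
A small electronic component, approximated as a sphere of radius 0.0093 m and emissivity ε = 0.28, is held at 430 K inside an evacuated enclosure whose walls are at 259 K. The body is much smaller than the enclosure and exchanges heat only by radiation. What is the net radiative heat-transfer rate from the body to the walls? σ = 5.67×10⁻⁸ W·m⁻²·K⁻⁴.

For a small grey body in a large enclosure: P_net = εσA(T_body⁴ − T_wall⁴).
A = 4πr² = 0.001087 m²; T_body⁴ − T_wall⁴ = 3.419×10¹⁰ − 4.500×10⁹ = 2.969×10¹⁰ K⁴.
|P_net| = 0.28·5.67×10⁻⁸·0.001087·2.969×10¹⁰.

P_net ≈ 0.512 W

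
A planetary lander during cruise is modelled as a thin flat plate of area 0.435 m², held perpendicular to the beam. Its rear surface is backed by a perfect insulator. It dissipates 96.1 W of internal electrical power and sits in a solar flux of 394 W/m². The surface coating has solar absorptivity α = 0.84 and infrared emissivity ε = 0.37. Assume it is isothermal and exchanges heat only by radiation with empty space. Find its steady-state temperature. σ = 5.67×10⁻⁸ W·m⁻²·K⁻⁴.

T ≈ 403 K

At steady state, absorbed solar power + internal power = radiated power.
Absorbed: α·S·A_cross = 0.84·394·0.4350 = 144.0 W (cross-section A).
Total input = 144.0 + 96.1 = 240.1 W.
Radiated: εσ·A_surf·T⁴ with A_surf = A = 0.4350 m².
T⁴ = 240.1/(0.37·5.67×10⁻⁸·0.4350) = 2.631×10¹⁰ K⁴.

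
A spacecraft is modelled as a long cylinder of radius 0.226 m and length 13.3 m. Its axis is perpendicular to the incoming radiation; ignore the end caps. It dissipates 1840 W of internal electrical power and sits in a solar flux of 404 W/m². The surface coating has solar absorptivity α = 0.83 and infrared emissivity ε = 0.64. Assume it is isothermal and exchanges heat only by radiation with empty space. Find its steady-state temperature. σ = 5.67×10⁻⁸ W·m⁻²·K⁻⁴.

At steady state, absorbed solar power + internal power = radiated power.
Absorbed: α·S·A_cross = 0.83·404·6.012 = 2016 W (cross-section 2rL).
Total input = 2016 + 1840 = 3856 W.
Radiated: εσ·A_surf·T⁴ with A_surf = 2πrL = 18.89 m².
T⁴ = 3856/(0.64·5.67×10⁻⁸·18.89) = 5.626×10⁹ K⁴.

T ≈ 274 K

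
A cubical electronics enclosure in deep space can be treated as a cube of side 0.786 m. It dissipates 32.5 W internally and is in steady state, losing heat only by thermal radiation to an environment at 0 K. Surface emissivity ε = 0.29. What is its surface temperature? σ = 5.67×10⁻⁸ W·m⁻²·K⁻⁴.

T ≈ 152 K

Steady state: internal power = radiated power, P = εσA T⁴.
Radiating area A = 6L² = 3.707 m².
T⁴ = P/(εσA) = 32.5/(0.29·5.67×10⁻⁸·3.707) = 5.332×10⁸ K⁴.
T = (5.332×10⁸)^(1/4).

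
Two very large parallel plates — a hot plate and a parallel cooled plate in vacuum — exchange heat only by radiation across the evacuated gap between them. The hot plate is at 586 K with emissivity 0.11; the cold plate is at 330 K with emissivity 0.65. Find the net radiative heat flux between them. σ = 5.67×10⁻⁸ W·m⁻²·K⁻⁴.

q ≈ 625 W/m²

For two infinite grey parallel plates, q = σ(T₁⁴ − T₂⁴)/(1/ε₁ + 1/ε₂ − 1).
T₁⁴ − T₂⁴ = 1.179×10¹¹ − 1.186×10¹⁰ = 1.061×10¹¹ K⁴.
1/ε₁ + 1/ε₂ − 1 = 9.091 + 1.538 − 1 = 9.629.
q = 5.67×10⁻⁸ × 1.061×10¹¹ / 9.629.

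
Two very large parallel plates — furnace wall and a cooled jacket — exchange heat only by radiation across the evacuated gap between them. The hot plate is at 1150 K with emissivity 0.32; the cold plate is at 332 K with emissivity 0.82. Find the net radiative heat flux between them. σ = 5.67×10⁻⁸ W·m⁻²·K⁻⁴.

q ≈ 29400 W/m²

For two infinite grey parallel plates, q = σ(T₁⁴ − T₂⁴)/(1/ε₁ + 1/ε₂ − 1).
T₁⁴ − T₂⁴ = 1.749×10¹² − 1.215×10¹⁰ = 1.737×10¹² K⁴.
1/ε₁ + 1/ε₂ − 1 = 3.125 + 1.220 − 1 = 3.345.
q = 5.67×10⁻⁸ × 1.737×10¹² / 3.345.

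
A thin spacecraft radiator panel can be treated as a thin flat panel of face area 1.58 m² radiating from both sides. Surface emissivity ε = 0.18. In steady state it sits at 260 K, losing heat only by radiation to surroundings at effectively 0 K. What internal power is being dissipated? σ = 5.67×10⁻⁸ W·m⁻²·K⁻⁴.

P ≈ 147 W

Steady state: P = εσA T⁴.
A = 2·1.58 = 3.160 m²; T⁴ = (260)⁴ = 4.570×10⁹ K⁴.
P = 0.18 × 5.67×10⁻⁸ × 3.160 × 4.570×10⁹.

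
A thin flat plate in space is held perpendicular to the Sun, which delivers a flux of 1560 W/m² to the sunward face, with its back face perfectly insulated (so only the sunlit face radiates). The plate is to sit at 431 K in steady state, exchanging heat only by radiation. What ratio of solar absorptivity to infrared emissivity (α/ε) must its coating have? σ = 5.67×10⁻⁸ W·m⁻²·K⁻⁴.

α/ε ≈ 1.25

Balance: αS·A = εσ·1A·T⁴ ⇒ α/ε = σT⁴/S.
α/ε = 5.67×10⁻⁸·(431)⁴/1560 = 5.67×10⁻⁸·3.451×10¹⁰/1560.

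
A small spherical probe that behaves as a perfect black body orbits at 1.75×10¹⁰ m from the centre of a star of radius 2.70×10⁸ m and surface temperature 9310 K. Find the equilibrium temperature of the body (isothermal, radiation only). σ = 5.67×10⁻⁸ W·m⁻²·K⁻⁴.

The star's surface emits σT_*⁴; at distance d the flux is S = σT_*⁴(R_*/d)².
S = 5.67×10⁻⁸·(9310)⁴·(2.70×10⁸/1.75×10¹⁰)² = 1.014×10⁵ W/m².
For an isothermal sphere T⁴ = (1−a)S/(4σ) = 4.471×10¹¹ K⁴.

T ≈ 818 K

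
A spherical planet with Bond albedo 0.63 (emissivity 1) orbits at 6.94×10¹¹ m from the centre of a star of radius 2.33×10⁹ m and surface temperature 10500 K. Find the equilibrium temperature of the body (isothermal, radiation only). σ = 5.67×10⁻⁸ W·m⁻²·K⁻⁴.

T ≈ 336 K

The star's surface emits σT_*⁴; at distance d the flux is S = σT_*⁴(R_*/d)².
S = 5.67×10⁻⁸·(10500)⁴·(2.33×10⁹/6.94×10¹¹)² = 7768 W/m².
For an isothermal sphere T⁴ = (1−a)S/(4σ) = 1.267×10¹⁰ K⁴.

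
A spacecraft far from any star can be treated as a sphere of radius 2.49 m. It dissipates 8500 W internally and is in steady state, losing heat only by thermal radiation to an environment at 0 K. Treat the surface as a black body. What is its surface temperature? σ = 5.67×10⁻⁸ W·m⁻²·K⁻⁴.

T ≈ 209 K

Steady state: internal power = radiated power, P = εσA T⁴.
Radiating area A = 4πr² = 77.91 m².
T⁴ = P/(εσA) = 8500/(1.0·5.67×10⁻⁸·77.91) = 1.924×10⁹ K⁴.
T = (1.924×10⁹)^(1/4).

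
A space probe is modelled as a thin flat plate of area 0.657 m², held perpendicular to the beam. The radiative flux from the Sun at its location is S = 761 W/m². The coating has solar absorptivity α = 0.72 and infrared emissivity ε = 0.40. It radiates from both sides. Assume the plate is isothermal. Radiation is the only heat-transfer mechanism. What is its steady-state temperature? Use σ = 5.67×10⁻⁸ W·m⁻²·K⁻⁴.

At equilibrium, absorbed power = emitted power.
Absorbing cross-section = A = 0.6570 m²; emitting surface = 2A = 1.314 m² (ratio 2).
αS·A_cross = εσ·A_surf·T⁴  ⇒  T⁴ = αS/(ε·2σ).
T⁴ = 0.720·761/(0.40·2·5.67×10⁻⁸) = 1.208×10¹⁰ K⁴.
T = (1.208×10¹⁰)^(1/4).

T ≈ 332 K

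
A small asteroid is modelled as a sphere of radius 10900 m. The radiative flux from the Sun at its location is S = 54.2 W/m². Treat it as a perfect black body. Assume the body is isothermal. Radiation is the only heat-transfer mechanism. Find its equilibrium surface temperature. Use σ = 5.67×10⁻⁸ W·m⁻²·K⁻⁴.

At equilibrium, absorbed power = emitted power.
Absorbing cross-section = πr² = 3.733×10⁸ m²; emitting surface = 4πr² = 1.493×10⁹ m² (ratio 4).
S·A_cross = εσ·A_surf·T⁴  ⇒  T⁴ = S/(4σ).
T⁴ = 1.00·54.2/(4·5.67×10⁻⁸) = 2.390×10⁸ K⁴.
T = (2.390×10⁸)^(1/4).

T ≈ 124 K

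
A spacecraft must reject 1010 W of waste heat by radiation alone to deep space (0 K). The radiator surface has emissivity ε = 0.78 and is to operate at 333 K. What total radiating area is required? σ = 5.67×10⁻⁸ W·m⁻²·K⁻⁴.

A ≈ 1.86 m²

P = εσA T⁴ ⇒ A = P/(εσT⁴).
T⁴ = 1.230×10¹⁰ K⁴.
A = 1010/(0.78 × 5.67×10⁻⁸ × 1.230×10¹⁰).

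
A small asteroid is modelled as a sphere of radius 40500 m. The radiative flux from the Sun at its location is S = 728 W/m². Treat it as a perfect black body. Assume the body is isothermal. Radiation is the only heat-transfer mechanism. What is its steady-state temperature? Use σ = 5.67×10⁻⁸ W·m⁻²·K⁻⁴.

At equilibrium, absorbed power = emitted power.
Absorbing cross-section = πr² = 5.153×10⁹ m²; emitting surface = 4πr² = 2.061×10¹⁰ m² (ratio 4).
S·A_cross = εσ·A_surf·T⁴  ⇒  T⁴ = S/(4σ).
T⁴ = 1.00·728/(4·5.67×10⁻⁸) = 3.210×10⁹ K⁴.
T = (3.210×10⁹)^(1/4).

T ≈ 238 K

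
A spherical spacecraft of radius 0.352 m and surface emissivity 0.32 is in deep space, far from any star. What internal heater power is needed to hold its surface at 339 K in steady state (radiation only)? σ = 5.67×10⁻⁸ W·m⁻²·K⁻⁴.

P ≈ 373 W

P = εσ·4πr²·T⁴.
4πr² = 1.557 m²; T⁴ = 1.321×10¹⁰ K⁴.
P = 0.32·5.67×10⁻⁸·1.557·1.321×10¹⁰.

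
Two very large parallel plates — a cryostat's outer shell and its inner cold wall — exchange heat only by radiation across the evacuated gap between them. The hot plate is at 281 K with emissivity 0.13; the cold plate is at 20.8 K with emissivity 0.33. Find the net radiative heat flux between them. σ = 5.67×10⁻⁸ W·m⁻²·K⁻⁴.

q ≈ 36.4 W/m²

For two infinite grey parallel plates, q = σ(T₁⁴ − T₂⁴)/(1/ε₁ + 1/ε₂ − 1).
T₁⁴ − T₂⁴ = 6.235×10⁹ − 1.872×10⁵ = 6.235×10⁹ K⁴.
1/ε₁ + 1/ε₂ − 1 = 7.692 + 3.030 − 1 = 9.723.
q = 5.67×10⁻⁸ × 6.235×10⁹ / 9.723.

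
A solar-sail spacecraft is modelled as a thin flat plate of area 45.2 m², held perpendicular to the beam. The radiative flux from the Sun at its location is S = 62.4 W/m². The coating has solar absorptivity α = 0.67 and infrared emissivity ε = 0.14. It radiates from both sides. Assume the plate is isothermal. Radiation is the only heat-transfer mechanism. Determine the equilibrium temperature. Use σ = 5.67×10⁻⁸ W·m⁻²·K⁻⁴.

T ≈ 227 K

At equilibrium, absorbed power = emitted power.
Absorbing cross-section = A = 45.20 m²; emitting surface = 2A = 90.40 m² (ratio 2).
αS·A_cross = εσ·A_surf·T⁴  ⇒  T⁴ = αS/(ε·2σ).
T⁴ = 0.670·62.4/(0.14·2·5.67×10⁻⁸) = 2.633×10⁹ K⁴.
T = (2.633×10⁹)^(1/4).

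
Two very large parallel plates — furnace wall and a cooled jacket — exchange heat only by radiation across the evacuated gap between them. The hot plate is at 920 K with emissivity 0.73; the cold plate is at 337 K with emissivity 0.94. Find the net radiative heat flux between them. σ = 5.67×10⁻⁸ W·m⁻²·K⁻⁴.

q ≈ 27800 W/m²

For two infinite grey parallel plates, q = σ(T₁⁴ − T₂⁴)/(1/ε₁ + 1/ε₂ − 1).
T₁⁴ − T₂⁴ = 7.164×10¹¹ − 1.290×10¹⁰ = 7.035×10¹¹ K⁴.
1/ε₁ + 1/ε₂ − 1 = 1.370 + 1.064 − 1 = 1.434.
q = 5.67×10⁻⁸ × 7.035×10¹¹ / 1.434.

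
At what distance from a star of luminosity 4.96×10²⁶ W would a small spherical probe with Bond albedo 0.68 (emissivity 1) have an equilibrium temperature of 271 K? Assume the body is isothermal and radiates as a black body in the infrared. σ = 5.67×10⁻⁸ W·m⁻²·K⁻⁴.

d ≈ 1.02×10¹¹ m

For an isothermal black-emitting sphere, (1−a)S·πr² = σ·4πr²·T⁴ ⇒ S = 4σT⁴/(1−a).
S = 4·5.67×10⁻⁸·(271)⁴/0.320 = 3823 W/m².
Flux falls as S = L/(4πd²), so d = √(L/(4πS)) = √(4.96×10²⁶/(4π·3823)).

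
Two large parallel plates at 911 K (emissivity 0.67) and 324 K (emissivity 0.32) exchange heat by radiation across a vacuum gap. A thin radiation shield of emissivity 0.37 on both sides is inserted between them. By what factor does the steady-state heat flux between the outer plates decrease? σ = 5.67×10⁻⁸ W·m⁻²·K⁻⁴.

Without shield: q₀ = σΔ(T⁴)/(1/ε₁+1/ε₂−1) with denominator 3.618.
With shield the two gaps are in series; the resistances add: (1/ε₁+1/ε_s−1)+(1/ε_s+1/ε₂−1) = 3.195+4.828 = 8.023.
Heat-flux ratio q₀/q = 8.023/3.618.

factor ≈ 2.22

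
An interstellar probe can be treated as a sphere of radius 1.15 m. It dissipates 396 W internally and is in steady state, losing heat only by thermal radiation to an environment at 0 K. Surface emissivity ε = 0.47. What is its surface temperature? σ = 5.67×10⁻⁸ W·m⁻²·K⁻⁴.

T ≈ 173 K

Steady state: internal power = radiated power, P = εσA T⁴.
Radiating area A = 4πr² = 16.62 m².
T⁴ = P/(εσA) = 396/(0.47·5.67×10⁻⁸·16.62) = 8.941×10⁸ K⁴.
T = (8.941×10⁸)^(1/4).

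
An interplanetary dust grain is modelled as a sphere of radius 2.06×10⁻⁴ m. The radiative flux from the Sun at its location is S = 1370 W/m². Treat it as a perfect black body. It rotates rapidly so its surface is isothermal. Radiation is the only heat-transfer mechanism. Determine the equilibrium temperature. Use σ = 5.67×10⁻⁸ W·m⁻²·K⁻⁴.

At equilibrium, absorbed power = emitted power.
Absorbing cross-section = πr² = 1.333×10⁻⁷ m²; emitting surface = 4πr² = 5.333×10⁻⁷ m² (ratio 4).
S·A_cross = εσ·A_surf·T⁴  ⇒  T⁴ = S/(4σ).
T⁴ = 1.00·1370/(4·5.67×10⁻⁸) = 6.041×10⁹ K⁴.
T = (6.041×10⁹)^(1/4).

T ≈ 279 K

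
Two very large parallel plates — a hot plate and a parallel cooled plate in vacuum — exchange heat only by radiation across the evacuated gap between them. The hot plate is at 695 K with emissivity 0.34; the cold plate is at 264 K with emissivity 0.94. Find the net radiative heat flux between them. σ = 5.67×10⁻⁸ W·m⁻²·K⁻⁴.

For two infinite grey parallel plates, q = σ(T₁⁴ − T₂⁴)/(1/ε₁ + 1/ε₂ − 1).
T₁⁴ − T₂⁴ = 2.333×10¹¹ − 4.858×10⁹ = 2.285×10¹¹ K⁴.
1/ε₁ + 1/ε₂ − 1 = 2.941 + 1.064 − 1 = 3.005.
q = 5.67×10⁻⁸ × 2.285×10¹¹ / 3.005.

q ≈ 4310 W/m²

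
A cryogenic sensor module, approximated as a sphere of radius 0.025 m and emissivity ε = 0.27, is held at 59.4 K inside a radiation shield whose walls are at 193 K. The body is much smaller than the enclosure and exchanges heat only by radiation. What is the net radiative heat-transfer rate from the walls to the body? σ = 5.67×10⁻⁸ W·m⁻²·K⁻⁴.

P_net ≈ 0.165 W

For a small grey body in a large enclosure: P_net = εσA(T_body⁴ − T_wall⁴).
A = 4πr² = 0.007854 m²; T_body⁴ − T_wall⁴ = 1.245×10⁷ − 1.387×10⁹ = -1.375×10⁹ K⁴.
|P_net| = 0.27·5.67×10⁻⁸·0.007854·1.375×10⁹.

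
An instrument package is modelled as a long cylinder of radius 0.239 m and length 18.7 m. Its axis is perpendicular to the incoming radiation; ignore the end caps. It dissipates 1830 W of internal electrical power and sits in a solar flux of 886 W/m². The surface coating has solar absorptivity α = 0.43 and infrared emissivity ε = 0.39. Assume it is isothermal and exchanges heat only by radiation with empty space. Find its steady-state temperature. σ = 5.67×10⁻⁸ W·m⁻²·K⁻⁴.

At steady state, absorbed solar power + internal power = radiated power.
Absorbed: α·S·A_cross = 0.43·886·8.939 = 3405 W (cross-section 2rL).
Total input = 3405 + 1830 = 5235 W.
Radiated: εσ·A_surf·T⁴ with A_surf = 2πrL = 28.08 m².
T⁴ = 5235/(0.39·5.67×10⁻⁸·28.08) = 8.431×10⁹ K⁴.

T ≈ 303 K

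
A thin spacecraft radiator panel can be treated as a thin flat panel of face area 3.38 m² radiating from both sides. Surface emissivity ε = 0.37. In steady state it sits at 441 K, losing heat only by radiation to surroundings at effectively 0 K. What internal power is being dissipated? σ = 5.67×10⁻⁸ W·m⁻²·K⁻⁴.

Steady state: P = εσA T⁴.
A = 2·3.38 = 6.760 m²; T⁴ = (441)⁴ = 3.782×10¹⁰ K⁴.
P = 0.37 × 5.67×10⁻⁸ × 6.760 × 3.782×10¹⁰.

P ≈ 5360 W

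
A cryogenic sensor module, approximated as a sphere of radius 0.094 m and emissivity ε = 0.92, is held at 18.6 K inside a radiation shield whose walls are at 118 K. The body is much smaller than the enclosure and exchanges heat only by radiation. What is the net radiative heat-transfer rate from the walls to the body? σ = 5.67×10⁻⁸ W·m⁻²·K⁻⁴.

For a small grey body in a large enclosure: P_net = εσA(T_body⁴ − T_wall⁴).
A = 4πr² = 0.1110 m²; T_body⁴ − T_wall⁴ = 1.197×10⁵ − 1.939×10⁸ = -1.938×10⁸ K⁴.
|P_net| = 0.92·5.67×10⁻⁸·0.1110·1.938×10⁸.

P_net ≈ 1.12 W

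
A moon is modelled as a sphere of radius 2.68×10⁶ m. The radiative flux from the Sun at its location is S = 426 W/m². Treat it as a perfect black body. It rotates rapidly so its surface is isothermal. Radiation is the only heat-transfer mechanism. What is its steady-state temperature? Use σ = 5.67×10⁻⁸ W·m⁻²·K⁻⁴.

At equilibrium, absorbed power = emitted power.
Absorbing cross-section = πr² = 2.256×10¹³ m²; emitting surface = 4πr² = 9.026×10¹³ m² (ratio 4).
S·A_cross = εσ·A_surf·T⁴  ⇒  T⁴ = S/(4σ).
T⁴ = 1.00·426/(4·5.67×10⁻⁸) = 1.878×10⁹ K⁴.
T = (1.878×10⁹)^(1/4).

T ≈ 208 K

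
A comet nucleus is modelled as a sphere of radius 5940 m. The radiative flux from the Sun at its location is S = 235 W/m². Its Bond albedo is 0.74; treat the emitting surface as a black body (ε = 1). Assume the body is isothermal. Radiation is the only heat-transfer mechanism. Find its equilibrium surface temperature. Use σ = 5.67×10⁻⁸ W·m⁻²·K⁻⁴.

At equilibrium, absorbed power = emitted power.
Absorbing cross-section = πr² = 1.108×10⁸ m²; emitting surface = 4πr² = 4.434×10⁸ m² (ratio 4).
(1−a)S·A_cross = εσ·A_surf·T⁴  ⇒  T⁴ = (1−a)S/(4σ).
T⁴ = 0.260·235/(4·5.67×10⁻⁸) = 2.694×10⁸ K⁴.
T = (2.694×10⁸)^(1/4).

T ≈ 128 K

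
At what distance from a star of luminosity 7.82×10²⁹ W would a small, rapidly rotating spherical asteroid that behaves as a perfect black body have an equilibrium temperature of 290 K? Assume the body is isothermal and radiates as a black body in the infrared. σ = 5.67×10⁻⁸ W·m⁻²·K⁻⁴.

For an isothermal black-emitting sphere, (1−a)S·πr² = σ·4πr²·T⁴ ⇒ S = 4σT⁴/(1−a).
S = 4·5.67×10⁻⁸·(290)⁴/1.00 = 1604 W/m².
Flux falls as S = L/(4πd²), so d = √(L/(4πS)) = √(7.82×10²⁹/(4π·1604)).

d ≈ 6.23×10¹² m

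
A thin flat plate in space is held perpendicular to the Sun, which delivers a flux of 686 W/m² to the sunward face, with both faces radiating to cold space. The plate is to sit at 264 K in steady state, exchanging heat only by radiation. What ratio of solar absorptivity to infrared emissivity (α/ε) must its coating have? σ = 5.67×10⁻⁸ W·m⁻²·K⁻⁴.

Balance: αS·A = εσ·2A·T⁴ ⇒ α/ε = 2σT⁴/S.
α/ε = 2·5.67×10⁻⁸·(264)⁴/686 = 2·5.67×10⁻⁸·4.858×10⁹/686.

α/ε ≈ 0.803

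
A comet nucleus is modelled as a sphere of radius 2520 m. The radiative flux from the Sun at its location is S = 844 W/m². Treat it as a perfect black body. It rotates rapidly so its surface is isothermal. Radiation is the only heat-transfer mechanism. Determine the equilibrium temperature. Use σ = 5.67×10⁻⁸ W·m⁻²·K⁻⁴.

T ≈ 247 K

At equilibrium, absorbed power = emitted power.
Absorbing cross-section = πr² = 1.995×10⁷ m²; emitting surface = 4πr² = 7.980×10⁷ m² (ratio 4).
S·A_cross = εσ·A_surf·T⁴  ⇒  T⁴ = S/(4σ).
T⁴ = 1.00·844/(4·5.67×10⁻⁸) = 3.721×10⁹ K⁴.
T = (3.721×10⁹)^(1/4).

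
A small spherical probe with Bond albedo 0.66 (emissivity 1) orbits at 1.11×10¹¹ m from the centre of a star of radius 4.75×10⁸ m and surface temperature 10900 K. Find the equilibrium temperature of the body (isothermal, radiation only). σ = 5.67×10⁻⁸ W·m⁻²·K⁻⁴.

T ≈ 385 K

The star's surface emits σT_*⁴; at distance d the flux is S = σT_*⁴(R_*/d)².
S = 5.67×10⁻⁸·(10900)⁴·(4.75×10⁸/1.11×10¹¹)² = 14660 W/m².
For an isothermal sphere T⁴ = (1−a)S/(4σ) = 2.197×10¹⁰ K⁴.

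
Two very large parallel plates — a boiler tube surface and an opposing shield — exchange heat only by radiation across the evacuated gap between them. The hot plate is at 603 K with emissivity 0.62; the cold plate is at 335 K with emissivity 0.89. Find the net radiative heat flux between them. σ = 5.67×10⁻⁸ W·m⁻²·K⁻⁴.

q ≈ 3910 W/m²

For two infinite grey parallel plates, q = σ(T₁⁴ − T₂⁴)/(1/ε₁ + 1/ε₂ − 1).
T₁⁴ − T₂⁴ = 1.322×10¹¹ − 1.259×10¹⁰ = 1.196×10¹¹ K⁴.
1/ε₁ + 1/ε₂ − 1 = 1.613 + 1.124 − 1 = 1.736.
q = 5.67×10⁻⁸ × 1.196×10¹¹ / 1.736.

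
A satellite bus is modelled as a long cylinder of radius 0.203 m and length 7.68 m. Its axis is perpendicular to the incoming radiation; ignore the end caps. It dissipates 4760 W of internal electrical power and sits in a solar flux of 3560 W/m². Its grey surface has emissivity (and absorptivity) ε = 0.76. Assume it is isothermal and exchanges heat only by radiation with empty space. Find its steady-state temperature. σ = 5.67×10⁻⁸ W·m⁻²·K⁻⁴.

At steady state, absorbed solar power + internal power = radiated power.
Absorbed: α·S·A_cross = 0.76·3560·3.118 = 8436 W (cross-section 2rL).
Total input = 8436 + 4760 = 13200 W.
Radiated: εσ·A_surf·T⁴ with A_surf = 2πrL = 9.796 m².
T⁴ = 13200/(0.76·5.67×10⁻⁸·9.796) = 3.126×10¹⁰ K⁴.

T ≈ 420 K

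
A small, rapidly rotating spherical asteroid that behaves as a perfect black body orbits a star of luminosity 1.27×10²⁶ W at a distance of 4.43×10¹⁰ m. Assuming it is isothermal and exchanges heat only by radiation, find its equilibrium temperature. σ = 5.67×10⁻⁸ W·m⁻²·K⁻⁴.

T ≈ 388 K

First find the stellar flux at distance d: S = L/(4πd²) = 1.27×10²⁶/(4π·(4.43×10¹⁰)²) = 5150 W/m².
For an isothermal sphere, absorbed (1−a)S·πr² = emitted σ·4πr²·T⁴, so T⁴ = (1−a)S/(4σ).
T⁴ = 1.00·5150/(4·5.67×10⁻⁸) = 2.271×10¹⁰ K⁴.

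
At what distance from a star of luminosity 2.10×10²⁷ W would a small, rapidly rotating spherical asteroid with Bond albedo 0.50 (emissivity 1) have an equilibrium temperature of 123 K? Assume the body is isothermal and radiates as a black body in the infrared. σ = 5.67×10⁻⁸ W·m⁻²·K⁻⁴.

d ≈ 1.27×10¹² m

For an isothermal black-emitting sphere, (1−a)S·πr² = σ·4πr²·T⁴ ⇒ S = 4σT⁴/(1−a).
S = 4·5.67×10⁻⁸·(123)⁴/0.500 = 103.8 W/m².
Flux falls as S = L/(4πd²), so d = √(L/(4πS)) = √(2.10×10²⁷/(4π·103.8)).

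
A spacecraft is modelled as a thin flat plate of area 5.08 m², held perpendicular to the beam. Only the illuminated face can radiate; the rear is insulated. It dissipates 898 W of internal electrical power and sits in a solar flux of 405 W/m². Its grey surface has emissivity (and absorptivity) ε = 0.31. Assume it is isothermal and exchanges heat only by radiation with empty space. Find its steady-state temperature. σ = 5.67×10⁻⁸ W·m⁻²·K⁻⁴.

T ≈ 362 K

At steady state, absorbed solar power + internal power = radiated power.
Absorbed: α·S·A_cross = 0.31·405·5.080 = 637.8 W (cross-section A).
Total input = 637.8 + 898 = 1536 W.
Radiated: εσ·A_surf·T⁴ with A_surf = A = 5.080 m².
T⁴ = 1536/(0.31·5.67×10⁻⁸·5.080) = 1.720×10¹⁰ K⁴.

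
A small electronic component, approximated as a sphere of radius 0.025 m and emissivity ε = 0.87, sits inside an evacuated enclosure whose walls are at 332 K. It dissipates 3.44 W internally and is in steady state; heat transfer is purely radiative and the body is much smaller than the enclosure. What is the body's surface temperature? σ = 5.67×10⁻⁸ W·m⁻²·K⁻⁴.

For a small grey body in a large enclosure, net radiated power = εσA(T⁴ − T_w⁴).
Steady state: P = εσA(T⁴ − T_w⁴) with A = 4πr² = 0.007854 m².
T⁴ = P/(εσA) + T_w⁴ = 3.44/(0.87·5.67×10⁻⁸·0.007854) + (332)⁴
    = 8.879×10⁹ + 1.215×10¹⁰ = 2.103×10¹⁰ K⁴.

T ≈ 381 K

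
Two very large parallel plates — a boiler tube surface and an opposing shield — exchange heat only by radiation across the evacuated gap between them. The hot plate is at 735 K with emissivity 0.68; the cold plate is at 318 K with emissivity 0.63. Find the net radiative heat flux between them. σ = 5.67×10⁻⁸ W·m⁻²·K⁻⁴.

q ≈ 7760 W/m²

For two infinite grey parallel plates, q = σ(T₁⁴ − T₂⁴)/(1/ε₁ + 1/ε₂ − 1).
T₁⁴ − T₂⁴ = 2.918×10¹¹ − 1.023×10¹⁰ = 2.816×10¹¹ K⁴.
1/ε₁ + 1/ε₂ − 1 = 1.471 + 1.587 − 1 = 2.058.
q = 5.67×10⁻⁸ × 2.816×10¹¹ / 2.058.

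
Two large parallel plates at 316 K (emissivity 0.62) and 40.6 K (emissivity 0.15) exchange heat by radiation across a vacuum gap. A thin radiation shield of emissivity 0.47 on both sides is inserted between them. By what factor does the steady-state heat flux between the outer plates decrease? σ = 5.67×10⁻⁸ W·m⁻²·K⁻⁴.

factor ≈ 1.45

Without shield: q₀ = σΔ(T⁴)/(1/ε₁+1/ε₂−1) with denominator 7.280.
With shield the two gaps are in series; the resistances add: (1/ε₁+1/ε_s−1)+(1/ε_s+1/ε₂−1) = 2.741+7.794 = 10.53.
Heat-flux ratio q₀/q = 10.53/7.280.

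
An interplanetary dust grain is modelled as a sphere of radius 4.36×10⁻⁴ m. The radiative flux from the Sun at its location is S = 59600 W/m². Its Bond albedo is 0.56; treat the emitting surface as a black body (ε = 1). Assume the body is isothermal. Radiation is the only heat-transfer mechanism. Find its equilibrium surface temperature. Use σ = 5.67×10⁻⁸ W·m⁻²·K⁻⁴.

At equilibrium, absorbed power = emitted power.
Absorbing cross-section = πr² = 5.972×10⁻⁷ m²; emitting surface = 4πr² = 2.389×10⁻⁶ m² (ratio 4).
(1−a)S·A_cross = εσ·A_surf·T⁴  ⇒  T⁴ = (1−a)S/(4σ).
T⁴ = 0.440·59600/(4·5.67×10⁻⁸) = 1.156×10¹¹ K⁴.
T = (1.156×10¹¹)^(1/4).

T ≈ 583 K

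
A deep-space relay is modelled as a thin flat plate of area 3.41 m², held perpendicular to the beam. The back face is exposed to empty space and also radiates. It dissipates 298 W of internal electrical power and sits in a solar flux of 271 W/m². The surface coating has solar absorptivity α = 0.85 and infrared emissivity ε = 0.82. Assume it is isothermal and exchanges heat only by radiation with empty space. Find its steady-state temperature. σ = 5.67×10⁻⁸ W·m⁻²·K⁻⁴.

At steady state, absorbed solar power + internal power = radiated power.
Absorbed: α·S·A_cross = 0.85·271·3.410 = 785.5 W (cross-section A).
Total input = 785.5 + 298 = 1083 W.
Radiated: εσ·A_surf·T⁴ with A_surf = 2A = 6.820 m².
T⁴ = 1083/(0.82·5.67×10⁻⁸·6.820) = 3.417×10⁹ K⁴.

T ≈ 242 K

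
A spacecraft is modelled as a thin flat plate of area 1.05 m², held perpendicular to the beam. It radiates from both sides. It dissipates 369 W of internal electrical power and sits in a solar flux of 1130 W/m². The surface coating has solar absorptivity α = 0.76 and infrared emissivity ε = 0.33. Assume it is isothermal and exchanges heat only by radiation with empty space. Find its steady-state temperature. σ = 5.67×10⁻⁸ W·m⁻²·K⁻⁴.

T ≈ 424 K

At steady state, absorbed solar power + internal power = radiated power.
Absorbed: α·S·A_cross = 0.76·1130·1.050 = 901.7 W (cross-section A).
Total input = 901.7 + 369 = 1271 W.
Radiated: εσ·A_surf·T⁴ with A_surf = 2A = 2.100 m².
T⁴ = 1271/(0.33·5.67×10⁻⁸·2.100) = 3.234×10¹⁰ K⁴.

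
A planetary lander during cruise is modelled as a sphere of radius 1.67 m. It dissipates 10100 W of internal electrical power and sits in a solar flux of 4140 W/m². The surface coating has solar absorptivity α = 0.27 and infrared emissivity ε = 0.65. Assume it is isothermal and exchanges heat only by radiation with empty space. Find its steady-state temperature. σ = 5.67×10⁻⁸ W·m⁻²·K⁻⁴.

T ≈ 352 K

At steady state, absorbed solar power + internal power = radiated power.
Absorbed: α·S·A_cross = 0.27·4140·8.762 = 9794 W (cross-section πr²).
Total input = 9794 + 10100 = 19890 W.
Radiated: εσ·A_surf·T⁴ with A_surf = 4πr² = 35.05 m².
T⁴ = 19890/(0.65·5.67×10⁻⁸·35.05) = 1.540×10¹⁰ K⁴.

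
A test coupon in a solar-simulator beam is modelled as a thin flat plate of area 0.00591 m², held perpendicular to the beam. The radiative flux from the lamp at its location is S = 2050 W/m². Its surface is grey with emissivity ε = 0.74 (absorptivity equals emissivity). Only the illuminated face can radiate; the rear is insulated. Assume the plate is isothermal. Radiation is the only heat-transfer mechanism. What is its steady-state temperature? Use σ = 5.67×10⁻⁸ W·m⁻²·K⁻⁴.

T ≈ 436 K

At equilibrium, absorbed power = emitted power.
Absorbing cross-section = A = 0.005910 m²; emitting surface = A = 0.005910 m² (ratio 1).
εS·A_cross = εσ·A_surf·T⁴  ⇒  T⁴ = S/(1σ)   (ε cancels).
T⁴ = 2050/(1·5.67×10⁻⁸) = 3.616×10¹⁰ K⁴.
T = (3.616×10¹⁰)^(1/4).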